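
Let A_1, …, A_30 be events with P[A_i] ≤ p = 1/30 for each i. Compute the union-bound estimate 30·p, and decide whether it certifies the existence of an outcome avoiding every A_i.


Union bound: P[∪_{i=1}^{30} A_i] ≤ Σ_i P[A_i] ≤ 30·p = 30·(1/30) = 1.
Numerically: 1 ≈ 1.000.
Is 1 < 1? NO.
Since the bound 1 is ≥ 1, the union bound is uninformative here; it does NOT by itself certify existence.

30·p = 1 ≈ 1.000; existence NOT certified by the union bound.


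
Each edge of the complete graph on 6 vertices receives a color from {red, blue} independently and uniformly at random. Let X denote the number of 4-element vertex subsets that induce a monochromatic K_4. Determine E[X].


Let X = Σ_S X_S over the C(6, 4) = 15 subsets S of size 4, where X_S = 1 if the K_4 on S is monochromatic.
For a fixed S, the K_4 on S has C(4, 2) = 6 edges. P[all 6 edges red] = (1/2)^6, and likewise for blue, so P[monochromatic] = 2·(1/2)^6 = 2^{1 − 6} = 1/32.
By linearity of expectation: E[X] = C(6, 4) · 2^{1 − 6} = 15 · 1/32 = 15/32.
Numerically: E[X] ≈ 0.4688.

E[X] = C(6,4)·2^(1−C(4,2)) = 15/32 ≈ 0.4688.


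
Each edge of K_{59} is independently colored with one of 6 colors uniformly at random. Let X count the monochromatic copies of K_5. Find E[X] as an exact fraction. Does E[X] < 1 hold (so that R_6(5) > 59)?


E[X] = C(59, 5) · 6^{1 − 10} = 5006386 · 6^{−9} = 5006386/10077696.
As a reduced fraction: E[X] = 2503193/5038848 ≈ 0.4968.
Is E[X] < 1? YES.
Since E[X] < 1, there exists a 6-coloring of K_{59} with no monochromatic K_5; hence R_6(5) > 59.

E[X] = 2503193/5038848 ≈ 0.4968; E[X] < 1, so R_6(5) > 59.


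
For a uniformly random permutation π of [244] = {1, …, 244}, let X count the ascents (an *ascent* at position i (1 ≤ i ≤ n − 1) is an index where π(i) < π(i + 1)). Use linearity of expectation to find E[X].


Write X = Σ X_I over i = 1, …, 243, with X_I the indicator of one ascent.
There are 243 indicators.
For each fixed i, the pair (π(i), π(i+1)) is a uniformly random ordered pair of distinct values from {1, …, 244}; by symmetry P[π(i) < π(i+1)] = 1/2.
By linearity: E[X] = 243 · (1/2) = (244 − 1) · (1/2) = 243/2 ≈ 121.500.

E[X] = 243/2 = 121.500.


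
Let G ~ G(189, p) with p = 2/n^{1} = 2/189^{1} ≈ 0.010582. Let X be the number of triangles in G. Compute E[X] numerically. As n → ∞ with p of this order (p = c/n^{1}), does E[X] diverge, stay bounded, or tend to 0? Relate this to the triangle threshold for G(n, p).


Number of potential triangles: C(189, 3) = 1107414.
Each occurs with probability p³ ≈ (0.010582)³ ≈ 1.18496241e-06.
By linearity: E[X] = C(189, 3)·p³ ≈ 1107414 · 1.18496241e-06 ≈ 1.312244.
Here α = 1, so p = 2/n is exactly at the triangle threshold p ~ 1/n. Asymptotically E[X] → c³/6 = 2³/6 = 4/3 ≈ 1.333333, a bounded constant. In this regime the triangle count is asymptotically Poisson(c³/6).

E[X] ≈ 1.312244; in regime p = Θ(1/n^{1}) E[X] stays bounded (at the triangle threshold p ~ 1/n).


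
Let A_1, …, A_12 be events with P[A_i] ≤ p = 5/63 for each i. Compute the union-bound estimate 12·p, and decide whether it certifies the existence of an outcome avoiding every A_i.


Union bound: P[∪_{i=1}^{12} A_i] ≤ Σ_i P[A_i] ≤ 12·p = 12·(5/63) = 20/21.
Numerically: 20/21 ≈ 0.9524.
Is 20/21 < 1? YES.
Since P[∪ A_i] ≤ 20/21 < 1, the complement has P[∩ A_i^c] ≥ 1 − 20/21 = 1/21 > 0, so some outcome avoids every A_i.

12·p = 20/21 ≈ 0.9524; existence CERTIFIED by the union bound.


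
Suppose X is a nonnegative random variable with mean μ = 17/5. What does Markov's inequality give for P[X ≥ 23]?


μ = E[X] = 17/5, a = 23.
Markov: P[X ≥ 23] ≤ μ/a = (17/5)/23 = 17/115.
Numerically: ≈ 0.147826.
(Since a = 23 > μ = 3.400000, the bound 17/115 is < 1 and informative.)

P[X ≥ 23] ≤ 17/115 ≈ 0.147826.


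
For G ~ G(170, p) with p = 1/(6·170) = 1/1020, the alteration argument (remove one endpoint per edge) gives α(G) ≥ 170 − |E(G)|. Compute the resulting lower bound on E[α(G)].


E[|E(G)|] = C(170, 2)·p = 14365 · (1/1020) = 169/12.
E[α(G)] ≥ n − E[|E(G)|] = 170 − 169/12 = 1871/12.
Numerically: ≈ 155.917.
(This is only a lower bound; the true E[α(G)] may be larger.)

E[α(G)] ≥ 1871/12 ≈ 155.917.


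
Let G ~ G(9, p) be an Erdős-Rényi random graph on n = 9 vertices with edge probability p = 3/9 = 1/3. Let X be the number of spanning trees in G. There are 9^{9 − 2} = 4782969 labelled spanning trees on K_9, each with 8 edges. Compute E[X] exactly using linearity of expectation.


K_9 has 9^{9 − 2} = 4782969 labelled spanning trees.
For each such spanning tree H, let X_H = 1 if all 8 edges of H are present in G. Then P[X_H = 1] = p^{8} = (1/3)^{8} = 1/6561.
By linearity of expectation: E[X] = Σ_H E[X_H] = 4782969 · p^{8} = 4782969 · 1/6561 = 729.
Numerically: E[X] ≈ 729.

E[X] = 4782969 · (1/3)^{8} = 729 ≈ 729.


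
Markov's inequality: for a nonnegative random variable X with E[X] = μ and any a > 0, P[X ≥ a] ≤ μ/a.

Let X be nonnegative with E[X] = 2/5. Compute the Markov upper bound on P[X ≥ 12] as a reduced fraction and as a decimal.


μ = E[X] = 2/5, a = 12.
Markov: P[X ≥ 12] ≤ μ/a = (2/5)/12 = 1/30.
Numerically: ≈ 0.033.
(Since a = 12 > μ = 0.400, the bound 1/30 is < 1 and informative.)

P[X ≥ 12] ≤ 1/30 ≈ 0.033.


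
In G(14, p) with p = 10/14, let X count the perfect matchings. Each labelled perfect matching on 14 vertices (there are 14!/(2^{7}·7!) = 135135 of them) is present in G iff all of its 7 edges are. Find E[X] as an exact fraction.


K_14 has 14!/(2^{7}·7!) = 135135 labelled perfect matchings.
For each such perfect matching H, let X_H = 1 if all 7 edges of H are present in G. Then P[X_H = 1] = p^{7} = (5/7)^{7} = 78125/823543.
By linearity of expectation: E[X] = Σ_H E[X_H] = 135135 · p^{7} = 135135 · 78125/823543 = 1508203125/117649.
Numerically: E[X] ≈ 12820.

E[X] = 135135 · (5/7)^{7} = 1508203125/117649 ≈ 12820.


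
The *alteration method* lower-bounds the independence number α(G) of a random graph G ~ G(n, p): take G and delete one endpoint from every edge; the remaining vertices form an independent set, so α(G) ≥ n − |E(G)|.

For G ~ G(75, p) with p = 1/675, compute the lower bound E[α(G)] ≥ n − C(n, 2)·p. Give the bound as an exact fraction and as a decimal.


E[|E(G)|] = C(75, 2)·p = 2775 · (1/675) = 37/9.
E[α(G)] ≥ n − E[|E(G)|] = 75 − 37/9 = 638/9.
Numerically: ≈ 70.8889.
(This is only a lower bound; the true E[α(G)] may be larger.)

E[α(G)] ≥ 638/9 ≈ 70.8889.


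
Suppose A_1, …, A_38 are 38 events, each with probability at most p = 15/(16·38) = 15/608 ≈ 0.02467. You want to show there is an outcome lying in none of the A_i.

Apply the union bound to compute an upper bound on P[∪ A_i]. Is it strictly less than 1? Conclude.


Union bound: P[∪_{i=1}^{38} A_i] ≤ Σ_i P[A_i] ≤ 38·p = 38·(15/608) = 15/16.
Numerically: 15/16 ≈ 0.93750.
Is 15/16 < 1? YES.
Since P[∪ A_i] ≤ 15/16 < 1, the complement has P[∩ A_i^c] ≥ 1 − 15/16 = 1/16 > 0, so some outcome avoids every A_i.

38·p = 15/16 ≈ 0.93750; existence CERTIFIED by the union bound.


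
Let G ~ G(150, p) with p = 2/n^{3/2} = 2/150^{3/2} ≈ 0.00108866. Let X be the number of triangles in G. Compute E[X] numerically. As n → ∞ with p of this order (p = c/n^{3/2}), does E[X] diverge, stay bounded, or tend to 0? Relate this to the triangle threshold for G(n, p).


Number of potential triangles: C(150, 3) = 551300.
Each occurs with probability p³ ≈ (0.00108866)³ ≈ 1.29026620e-09.
By linearity: E[X] = C(150, 3)·p³ ≈ 551300 · 1.29026620e-09 ≈ 0.000711.
Since α = 3/2 > 1, p = c/n^{3/2} = o(1/n) is below the triangle threshold p ~ 1/n. Asymptotically E[X] ~ (c³/6)·n^{3(1−α)} = (2³/6)·n^{-1.5} → 0, so by Markov's inequality G has no triangles w.h.p.

E[X] ≈ 0.000711; in regime p = Θ(1/n^{3/2}) E[X] tends to 0 (below the triangle threshold p ~ 1/n).


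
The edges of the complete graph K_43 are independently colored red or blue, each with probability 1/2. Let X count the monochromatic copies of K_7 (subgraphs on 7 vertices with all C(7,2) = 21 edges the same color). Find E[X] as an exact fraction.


Let X = Σ_S X_S over the C(43, 7) = 32224114 subsets S of size 7, where X_S = 1 if the K_7 on S is monochromatic.
For a fixed S, the K_7 on S has C(7, 2) = 21 edges. P[all 21 edges red] = (1/2)^21, and likewise for blue, so P[monochromatic] = 2·(1/2)^21 = 2^{1 − 21} = 1/1048576.
By linearity: E[X] = C(43, 7) · 2^{1 − 21} = 32224114 · 1/1048576 = 16112057/524288.
Numerically: E[X] ≈ 30.731.

E[X] = C(43,7)·2^(1−C(7,2)) = 16112057/524288 ≈ 30.731.


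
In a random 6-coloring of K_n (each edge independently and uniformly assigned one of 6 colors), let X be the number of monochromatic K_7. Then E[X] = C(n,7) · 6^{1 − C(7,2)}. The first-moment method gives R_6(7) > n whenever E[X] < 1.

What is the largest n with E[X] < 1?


We need C(n, 7) · 6^{1 − 21} < 1, i.e. C(n, 7) < 6^{21 − 1} = 3656158440062976.
Check values of n near the boundary:
  n = 565: C(565, 7) = 3513212521235560; 3513212521235560 < 3656158440062976? YES
  n = 566: C(566, 7) = 3557206237959440; 3557206237959440 < 3656158440062976? YES
  n = 567: C(567, 7) = 3601671315933933; 3601671315933933 < 3656158440062976? YES
  n = 568: C(568, 7) = 3646611956239704; 3646611956239704 < 3656158440062976? YES
  n = 569: C(569, 7) = 3692032389858348; 3692032389858348 < 3656158440062976? NO
  n = 570: C(570, 7) = 3737936877831720; 3737936877831720 < 3656158440062976? NO
The largest n with C(n, 7) < 3656158440062976 is n = 568 (where E[X] = 16882462760369/16926659444736 ≈ 0.997). Hence R_6(7) > 568, i.e. R_6(7) ≥ 569.

Largest n = 568; hence R_6(7) > 568.


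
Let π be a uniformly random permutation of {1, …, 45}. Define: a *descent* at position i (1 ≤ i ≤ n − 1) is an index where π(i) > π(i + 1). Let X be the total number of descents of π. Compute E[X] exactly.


Write X = Σ X_I over i = 1, …, 44, with X_I the indicator of one descent.
There are 44 indicators.
For each fixed i, the pair (π(i), π(i+1)) is a uniformly random ordered pair of distinct values from {1, …, 45}; by symmetry P[π(i) > π(i+1)] = 1/2.
By linearity: E[X] = 44 · (1/2) = (45 − 1) · (1/2) = 22 ≈ 22.0000.

E[X] = 22 = 22.0000.


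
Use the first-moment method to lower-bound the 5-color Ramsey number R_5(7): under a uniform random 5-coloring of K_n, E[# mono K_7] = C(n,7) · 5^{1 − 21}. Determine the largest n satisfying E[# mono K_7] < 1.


We need C(n, 7) · 5^{1 − 21} < 1, i.e. C(n, 7) < 5^{21 − 1} = 95367431640625.
Check values of n near the boundary:
  n = 333: C(333, 7) = 84549532139028; 84549532139028 < 95367431640625? YES
  n = 334: C(334, 7) = 86359460961576; 86359460961576 < 95367431640625? YES
  n = 335: C(335, 7) = 88202498238195; 88202498238195 < 95367431640625? YES
  n = 336: C(336, 7) = 90079147136880; 90079147136880 < 95367431640625? YES
  n = 337: C(337, 7) = 91989916924632; 91989916924632 < 95367431640625? YES
  n = 338: C(338, 7) = 93935323022736; 93935323022736 < 95367431640625? YES
  n = 339: C(339, 7) = 95915887062372; 95915887062372 < 95367431640625? NO
  n = 340: C(340, 7) = 97932136940560; 97932136940560 < 95367431640625? NO
  n = 341: C(341, 7) = 99984606876440; 99984606876440 < 95367431640625? NO
The largest n with C(n, 7) < 95367431640625 is n = 338 (where E[X] = 93935323022736/95367431640625 ≈ 0.9849833). Hence R_5(7) > 338, i.e. R_5(7) ≥ 339.

Largest n = 338; hence R_5(7) > 338.


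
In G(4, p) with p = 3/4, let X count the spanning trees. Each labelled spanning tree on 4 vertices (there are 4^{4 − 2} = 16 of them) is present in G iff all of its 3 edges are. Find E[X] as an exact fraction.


K_4 has 4^{4 − 2} = 16 labelled spanning trees.
For each such spanning tree H, let X_H = 1 if all 3 edges of H are present in G. Then P[X_H = 1] = p^{3} = (3/4)^{3} = 27/64.
Summing the indicators: E[X] = Σ_H E[X_H] = 16 · p^{3} = 16 · 27/64 = 27/4.
Numerically: E[X] ≈ 6.75.

E[X] = 16 · (3/4)^{3} = 27/4 ≈ 6.75.


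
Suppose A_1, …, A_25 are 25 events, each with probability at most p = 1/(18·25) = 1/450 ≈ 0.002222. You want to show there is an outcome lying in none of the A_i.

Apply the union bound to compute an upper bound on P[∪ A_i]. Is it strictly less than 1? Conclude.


Union bound: P[∪_{i=1}^{25} A_i] ≤ Σ_i P[A_i] ≤ 25·p = 25·(1/450) = 1/18.
Numerically: 1/18 ≈ 0.055556.
Is 1/18 < 1? YES.
Since P[∪ A_i] ≤ 1/18 < 1, the complement has P[∩ A_i^c] ≥ 1 − 1/18 = 17/18 > 0, so some outcome avoids every A_i.

25·p = 1/18 ≈ 0.055556; existence CERTIFIED by the union bound.


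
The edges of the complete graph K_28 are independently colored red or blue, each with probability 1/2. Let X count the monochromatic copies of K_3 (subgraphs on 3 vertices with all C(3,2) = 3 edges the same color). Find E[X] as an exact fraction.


Let X = Σ_S X_S over the C(28, 3) = 3276 subsets S of size 3, where X_S = 1 if the K_3 on S is monochromatic.
For a fixed S, the K_3 on S has C(3, 2) = 3 edges. P[all 3 edges red] = (1/2)^3, and likewise for blue, so P[monochromatic] = 2·(1/2)^3 = 2^{1 − 3} = 1/4.
By linearity of expectation: E[X] = C(28, 3) · 2^{1 − 3} = 3276 · 1/4 = 819.
Numerically: E[X] ≈ 819.000.

E[X] = C(28,3)·2^(1−C(3,2)) = 819 ≈ 819.000.


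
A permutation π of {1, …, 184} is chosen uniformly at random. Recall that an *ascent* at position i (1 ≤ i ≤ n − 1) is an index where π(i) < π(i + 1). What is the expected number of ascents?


Write X = Σ X_I over i = 1, …, 183, with X_I the indicator of one ascent.
There are 183 indicators.
For each fixed i, the pair (π(i), π(i+1)) is a uniformly random ordered pair of distinct values from {1, …, 184}; by symmetry P[π(i) < π(i+1)] = 1/2.
By linearity: E[X] = 183 · (1/2) = (184 − 1) · (1/2) = 183/2 ≈ 91.500.

E[X] = 183/2 = 91.500.


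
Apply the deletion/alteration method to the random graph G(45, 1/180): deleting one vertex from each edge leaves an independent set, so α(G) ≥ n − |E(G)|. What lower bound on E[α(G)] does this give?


E[|E(G)|] = C(45, 2)·p = 990 · (1/180) = 11/2.
E[α(G)] ≥ n − E[|E(G)|] = 45 − 11/2 = 79/2.
Numerically: ≈ 39.500000.
(This is only a lower bound; the true E[α(G)] may be larger.)

E[α(G)] ≥ 79/2 ≈ 39.500000.


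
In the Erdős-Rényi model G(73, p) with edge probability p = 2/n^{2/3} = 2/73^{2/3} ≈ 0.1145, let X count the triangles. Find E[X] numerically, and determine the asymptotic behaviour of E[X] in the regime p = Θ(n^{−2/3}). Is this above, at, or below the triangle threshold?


Number of potential triangles: C(73, 3) = 62196.
Each occurs with probability p³ ≈ (0.1145)³ ≈ 1.5012197e-03.
By linearity: E[X] = C(73, 3)·p³ ≈ 62196 · 1.5012197e-03 ≈ 93.36986.
Since α = 2/3 < 1, p = c/n^{2/3} ≫ 1/n is above the triangle threshold p ~ 1/n. Asymptotically E[X] ~ (c³/6)·n^{3(1−α)} = (2³/6)·n^{1} → ∞; triangles are abundant w.h.p.

E[X] ≈ 93.36986; in regime p = Θ(1/n^{2/3}) E[X] diverges (above the triangle threshold p ~ 1/n).


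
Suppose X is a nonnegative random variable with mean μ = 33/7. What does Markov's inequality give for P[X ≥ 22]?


μ = E[X] = 33/7, a = 22.
Markov: P[X ≥ 22] ≤ μ/a = (33/7)/22 = 3/14.
Numerically: ≈ 0.2143.
(Since a = 22 > μ = 4.7143, the bound 3/14 is < 1 and informative.)

P[X ≥ 22] ≤ 3/14 ≈ 0.2143.


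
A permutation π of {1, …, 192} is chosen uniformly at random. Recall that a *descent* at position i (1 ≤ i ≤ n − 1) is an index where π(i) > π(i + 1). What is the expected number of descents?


Write X = Σ X_I over i = 1, …, 191, with X_I the indicator of one descent.
There are 191 indicators.
For each fixed i, the pair (π(i), π(i+1)) is a uniformly random ordered pair of distinct values from {1, …, 192}; by symmetry P[π(i) > π(i+1)] = 1/2.
By linearity: E[X] = 191 · (1/2) = (192 − 1) · (1/2) = 191/2 ≈ 95.50000.

E[X] = 191/2 = 95.50000.


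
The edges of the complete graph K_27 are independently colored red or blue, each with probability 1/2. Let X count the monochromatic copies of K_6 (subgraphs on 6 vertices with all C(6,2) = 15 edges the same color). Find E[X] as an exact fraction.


Let X = Σ_S X_S over the C(27, 6) = 296010 subsets S of size 6, where X_S = 1 if the K_6 on S is monochromatic.
For a fixed S, the K_6 on S has C(6, 2) = 15 edges. P[all 15 edges red] = (1/2)^15, and likewise for blue, so P[monochromatic] = 2·(1/2)^15 = 2^{1 − 15} = 1/16384.
By linearity of expectation: E[X] = C(27, 6) · 2^{1 − 15} = 296010 · 1/16384 = 148005/8192.
Numerically: E[X] ≈ 18.067.

E[X] = C(27,6)·2^(1−C(6,2)) = 148005/8192 ≈ 18.067.


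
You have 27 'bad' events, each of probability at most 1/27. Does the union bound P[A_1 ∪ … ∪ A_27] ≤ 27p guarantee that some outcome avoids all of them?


Union bound: P[∪_{i=1}^{27} A_i] ≤ Σ_i P[A_i] ≤ 27·p = 27·(1/27) = 1.
Numerically: 1 ≈ 1.000.
Is 1 < 1? NO.
Since the bound 1 is ≥ 1, the union bound is uninformative here; it does NOT by itself certify existence.

27·p = 1 ≈ 1.000; existence NOT certified by the union bound.


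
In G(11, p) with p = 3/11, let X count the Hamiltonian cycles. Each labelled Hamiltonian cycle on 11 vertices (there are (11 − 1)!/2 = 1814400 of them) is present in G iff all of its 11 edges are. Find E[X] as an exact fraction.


K_11 has (11 − 1)!/2 = 1814400 labelled Hamiltonian cycles.
For each such Hamiltonian cycle H, let X_H = 1 if all 11 edges of H are present in G. Then P[X_H = 1] = p^{11} = (3/11)^{11} = 177147/285311670611.
By linearity of expectation: E[X] = Σ_H E[X_H] = 1814400 · p^{11} = 1814400 · 177147/285311670611 = 321415516800/285311670611.
Numerically: E[X] ≈ 1.12654.

E[X] = 1814400 · (3/11)^{11} = 321415516800/285311670611 ≈ 1.12654.


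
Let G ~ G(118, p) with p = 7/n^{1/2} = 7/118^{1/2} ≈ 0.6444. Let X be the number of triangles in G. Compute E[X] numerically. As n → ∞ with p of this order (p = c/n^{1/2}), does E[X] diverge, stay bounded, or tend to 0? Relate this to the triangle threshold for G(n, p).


Number of potential triangles: C(118, 3) = 266916.
Each occurs with probability p³ ≈ (0.6444)³ ≈ 2.6759076e-01.
By linearity: E[X] = C(118, 3)·p³ ≈ 266916 · 2.6759076e-01 ≈ 71424.25465.
Since α = 1/2 < 1, p = c/n^{1/2} ≫ 1/n is above the triangle threshold p ~ 1/n. Asymptotically E[X] ~ (c³/6)·n^{3(1−α)} = (7³/6)·n^{1.5} → ∞; triangles are abundant w.h.p.

E[X] ≈ 71424.25465; in regime p = Θ(1/n^{1/2}) E[X] diverges (above the triangle threshold p ~ 1/n).


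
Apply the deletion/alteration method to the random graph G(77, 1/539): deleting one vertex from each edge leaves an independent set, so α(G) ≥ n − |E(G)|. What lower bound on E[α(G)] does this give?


E[|E(G)|] = C(77, 2)·p = 2926 · (1/539) = 38/7.
E[α(G)] ≥ n − E[|E(G)|] = 77 − 38/7 = 501/7.
Numerically: ≈ 71.5714.
(This is only a lower bound; the true E[α(G)] may be larger.)

E[α(G)] ≥ 501/7 ≈ 71.5714.


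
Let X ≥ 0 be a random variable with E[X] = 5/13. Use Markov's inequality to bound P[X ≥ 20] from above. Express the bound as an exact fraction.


μ = E[X] = 5/13, a = 20.
Markov: P[X ≥ 20] ≤ μ/a = (5/13)/20 = 1/52.
Numerically: ≈ 0.0192.
(Since a = 20 > μ = 0.3846, the bound 1/52 is < 1 and informative.)

P[X ≥ 20] ≤ 1/52 ≈ 0.0192.


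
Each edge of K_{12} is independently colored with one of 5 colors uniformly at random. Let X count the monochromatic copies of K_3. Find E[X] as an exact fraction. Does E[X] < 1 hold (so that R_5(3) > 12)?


E[X] = C(12, 3) · 5^{1 − 3} = 220 · 5^{−2} = 220/25.
As a reduced fraction: E[X] = 44/5 ≈ 8.8000000.
Is E[X] < 1? NO.
Since E[X] ≥ 1, the first-moment bound is inconclusive at n = 12; it does NOT by itself certify R_5(3) > 12.

E[X] = 44/5 ≈ 8.8000000; E[X] ≥ 1; first-moment method inconclusive here.


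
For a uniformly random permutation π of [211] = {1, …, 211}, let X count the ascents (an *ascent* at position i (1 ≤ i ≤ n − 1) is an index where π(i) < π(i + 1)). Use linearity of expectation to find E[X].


Write X = Σ X_I over i = 1, …, 210, with X_I the indicator of one ascent.
There are 210 indicators.
For each fixed i, the pair (π(i), π(i+1)) is a uniformly random ordered pair of distinct values from {1, …, 211}; by symmetry P[π(i) < π(i+1)] = 1/2.
By linearity: E[X] = 210 · (1/2) = (211 − 1) · (1/2) = 105 ≈ 105.0000.

E[X] = 105 = 105.0000.


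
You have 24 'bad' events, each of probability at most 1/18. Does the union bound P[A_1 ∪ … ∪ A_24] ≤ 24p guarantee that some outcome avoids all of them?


Union bound: P[∪_{i=1}^{24} A_i] ≤ Σ_i P[A_i] ≤ 24·p = 24·(1/18) = 4/3.
Numerically: 4/3 ≈ 1.3333.
Is 4/3 < 1? NO.
Since the bound 4/3 is ≥ 1, the union bound is uninformative here; it does NOT by itself certify existence.

24·p = 4/3 ≈ 1.3333; existence NOT certified by the union bound.


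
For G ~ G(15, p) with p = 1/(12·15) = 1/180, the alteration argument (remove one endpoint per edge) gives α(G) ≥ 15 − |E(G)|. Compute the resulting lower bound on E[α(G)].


E[|E(G)|] = C(15, 2)·p = 105 · (1/180) = 7/12.
E[α(G)] ≥ n − E[|E(G)|] = 15 − 7/12 = 173/12.
Numerically: ≈ 14.417.
(This is only a lower bound; the true E[α(G)] may be larger.)

E[α(G)] ≥ 173/12 ≈ 14.417.


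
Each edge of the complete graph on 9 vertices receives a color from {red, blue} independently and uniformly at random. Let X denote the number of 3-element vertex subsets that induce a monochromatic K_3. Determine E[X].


Let X = Σ_S X_S over the C(9, 3) = 84 subsets S of size 3, where X_S = 1 if the K_3 on S is monochromatic.
For a fixed S, the K_3 on S has C(3, 2) = 3 edges. P[all 3 edges red] = (1/2)^3, and likewise for blue, so P[monochromatic] = 2·(1/2)^3 = 2^{1 − 3} = 1/4.
By linearity: E[X] = C(9, 3) · 2^{1 − 3} = 84 · 1/4 = 21.
Numerically: E[X] ≈ 21.0000.

E[X] = C(9,3)·2^(1−C(3,2)) = 21 ≈ 21.0000.


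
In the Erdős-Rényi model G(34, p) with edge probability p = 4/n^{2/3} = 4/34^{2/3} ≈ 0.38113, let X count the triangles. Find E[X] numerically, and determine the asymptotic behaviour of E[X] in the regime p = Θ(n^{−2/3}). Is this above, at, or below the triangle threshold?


Number of potential triangles: C(34, 3) = 5984.
Each occurs with probability p³ ≈ (0.38113)³ ≈ 5.5363322e-02.
By linearity: E[X] = C(34, 3)·p³ ≈ 5984 · 5.5363322e-02 ≈ 331.29412.
Since α = 2/3 < 1, p = c/n^{2/3} ≫ 1/n is above the triangle threshold p ~ 1/n. Asymptotically E[X] ~ (c³/6)·n^{3(1−α)} = (4³/6)·n^{1} → ∞; triangles are abundant w.h.p.

E[X] ≈ 331.29412; in regime p = Θ(1/n^{2/3}) E[X] diverges (above the triangle threshold p ~ 1/n).


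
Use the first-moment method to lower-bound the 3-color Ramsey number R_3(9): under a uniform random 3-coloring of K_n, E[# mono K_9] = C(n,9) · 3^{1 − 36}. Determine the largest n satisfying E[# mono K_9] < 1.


We need C(n, 9) · 3^{1 − 36} < 1, i.e. C(n, 9) < 3^{36 − 1} = 50031545098999707.
Check values of n near the boundary:
  n = 300: C(300, 9) = 48052241692154700; 48052241692154700 < 50031545098999707? YES
  n = 301: C(301, 9) = 49533303936090975; 49533303936090975 < 50031545098999707? YES
  n = 302: C(302, 9) = 51054804739588650; 51054804739588650 < 50031545098999707? NO
  n = 303: C(303, 9) = 52617706925494425; 52617706925494425 < 50031545098999707? NO
  n = 304: C(304, 9) = 54222992899492560; 54222992899492560 < 50031545098999707? NO
The largest n with C(n, 9) < 50031545098999707 is n = 301 (where E[X] = 16511101312030325/16677181699666569 ≈ 0.9900415). Hence R_3(9) > 301, i.e. R_3(9) ≥ 302.

Largest n = 301; hence R_3(9) > 301.


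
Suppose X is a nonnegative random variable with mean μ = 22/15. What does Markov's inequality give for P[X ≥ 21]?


μ = E[X] = 22/15, a = 21.
Markov: P[X ≥ 21] ≤ μ/a = (22/15)/21 = 22/315.
Numerically: ≈ 0.070.
(Since a = 21 > μ = 1.467, the bound 22/315 is < 1 and informative.)

P[X ≥ 21] ≤ 22/315 ≈ 0.070.


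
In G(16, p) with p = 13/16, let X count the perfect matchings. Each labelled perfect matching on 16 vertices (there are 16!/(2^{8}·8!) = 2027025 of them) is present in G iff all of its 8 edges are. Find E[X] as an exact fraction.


K_16 has 16!/(2^{8}·8!) = 2027025 labelled perfect matchings.
For each such perfect matching H, let X_H = 1 if all 8 edges of H are present in G. Then P[X_H = 1] = p^{8} = (13/16)^{8} = 815730721/4294967296.
By linearity: E[X] = Σ_H E[X_H] = 2027025 · p^{8} = 2027025 · 815730721/4294967296 = 1653506564735025/4294967296.
Numerically: E[X] ≈ 3.85e+05.

E[X] = 2027025 · (13/16)^{8} = 1653506564735025/4294967296 ≈ 3.85e+05.


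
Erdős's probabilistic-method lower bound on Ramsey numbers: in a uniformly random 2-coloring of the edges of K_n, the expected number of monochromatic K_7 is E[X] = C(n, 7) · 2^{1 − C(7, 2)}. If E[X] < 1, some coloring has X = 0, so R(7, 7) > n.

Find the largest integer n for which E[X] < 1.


We need C(n, 7) · 2^{1 − 21} < 1, i.e. C(n, 7) < 2^{21 − 1} = 1048576.
Check values of n near the boundary:
  n = 22: C(22, 7) = 170544; 170544 < 1048576? YES
  n = 23: C(23, 7) = 245157; 245157 < 1048576? YES
  n = 24: C(24, 7) = 346104; 346104 < 1048576? YES
  n = 25: C(25, 7) = 480700; 480700 < 1048576? YES
  n = 26: C(26, 7) = 657800; 657800 < 1048576? YES
  n = 27: C(27, 7) = 888030; 888030 < 1048576? YES
  n = 28: C(28, 7) = 1184040; 1184040 < 1048576? NO
The largest n with C(n, 7) < 1048576 is n = 27 (where E[X] = 444015/524288 ≈ 0.846891). Hence R(7, 7) > 27, i.e. R(7, 7) ≥ 28.

Largest n = 27; hence R(7, 7) > 27.


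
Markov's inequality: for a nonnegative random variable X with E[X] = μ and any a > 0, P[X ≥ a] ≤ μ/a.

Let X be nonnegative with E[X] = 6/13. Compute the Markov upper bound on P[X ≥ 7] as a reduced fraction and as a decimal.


μ = E[X] = 6/13, a = 7.
Markov: P[X ≥ 7] ≤ μ/a = (6/13)/7 = 6/91.
Numerically: ≈ 0.066.
(Since a = 7 > μ = 0.462, the bound 6/91 is < 1 and informative.)

P[X ≥ 7] ≤ 6/91 ≈ 0.066.


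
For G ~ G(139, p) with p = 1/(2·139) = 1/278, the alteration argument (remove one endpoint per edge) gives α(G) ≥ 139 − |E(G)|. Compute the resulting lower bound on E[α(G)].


E[|E(G)|] = C(139, 2)·p = 9591 · (1/278) = 69/2.
E[α(G)] ≥ n − E[|E(G)|] = 139 − 69/2 = 209/2.
Numerically: ≈ 104.50000.
(This is only a lower bound; the true E[α(G)] may be larger.)

E[α(G)] ≥ 209/2 ≈ 104.50000.


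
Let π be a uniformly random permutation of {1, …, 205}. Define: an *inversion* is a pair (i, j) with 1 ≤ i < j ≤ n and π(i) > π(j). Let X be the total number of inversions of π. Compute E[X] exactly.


Write X = Σ X_I over the C(205, 2) = 20910 pairs i < j, with X_I the indicator of one inversion.
There are 20910 indicators.
For each fixed pair i < j, the values π(i) and π(j) are two distinct elements of {1, …, 205} in uniformly random order; by symmetry P[π(i) > π(j)] = 1/2.
By linearity: E[X] = 20910 · (1/2) = C(205, 2) · (1/2) = 20910/2 = 10455 ≈ 10455.000000.

E[X] = 10455 = 10455.000000.


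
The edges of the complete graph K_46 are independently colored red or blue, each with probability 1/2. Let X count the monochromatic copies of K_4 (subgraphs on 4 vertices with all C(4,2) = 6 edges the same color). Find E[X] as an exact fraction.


Let X = Σ_S X_S over the C(46, 4) = 163185 subsets S of size 4, where X_S = 1 if the K_4 on S is monochromatic.
For a fixed S, the K_4 on S has C(4, 2) = 6 edges. P[all 6 edges red] = (1/2)^6, and likewise for blue, so P[monochromatic] = 2·(1/2)^6 = 2^{1 − 6} = 1/32.
Summing: E[X] = C(46, 4) · 2^{1 − 6} = 163185 · 1/32 = 163185/32.
Numerically: E[X] ≈ 5099.53125.

E[X] = C(46,4)·2^(1−C(4,2)) = 163185/32 ≈ 5099.53125.


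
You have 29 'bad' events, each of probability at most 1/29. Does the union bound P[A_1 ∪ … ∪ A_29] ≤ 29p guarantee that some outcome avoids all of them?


Union bound: P[∪_{i=1}^{29} A_i] ≤ Σ_i P[A_i] ≤ 29·p = 29·(1/29) = 1.
Numerically: 1 ≈ 1.000000.
Is 1 < 1? NO.
Since the bound 1 is ≥ 1, the union bound is uninformative here; it does NOT by itself certify existence.

29·p = 1 ≈ 1.000000; existence NOT certified by the union bound.


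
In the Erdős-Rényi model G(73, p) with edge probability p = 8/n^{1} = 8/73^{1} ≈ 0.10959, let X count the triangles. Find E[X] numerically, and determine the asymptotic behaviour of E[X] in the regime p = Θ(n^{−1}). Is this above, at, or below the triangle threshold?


Number of potential triangles: C(73, 3) = 62196.
Each occurs with probability p³ ≈ (0.10959)³ ≈ 1.3161379e-03.
By linearity: E[X] = C(73, 3)·p³ ≈ 62196 · 1.3161379e-03 ≈ 81.85851.
Here α = 1, so p = 8/n is exactly at the triangle threshold p ~ 1/n. Asymptotically E[X] → c³/6 = 8³/6 = 256/3 ≈ 85.33333, a bounded constant. In this regime the triangle count is asymptotically Poisson(c³/6).

E[X] ≈ 81.85851; in regime p = Θ(1/n^{1}) E[X] stays bounded (at the triangle threshold p ~ 1/n).


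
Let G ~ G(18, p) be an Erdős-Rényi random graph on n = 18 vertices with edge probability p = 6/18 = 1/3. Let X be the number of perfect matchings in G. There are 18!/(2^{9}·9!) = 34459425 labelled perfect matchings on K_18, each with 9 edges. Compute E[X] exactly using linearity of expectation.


K_18 has 18!/(2^{9}·9!) = 34459425 labelled perfect matchings.
For each such perfect matching H, let X_H = 1 if all 9 edges of H are present in G. Then P[X_H = 1] = p^{9} = (1/3)^{9} = 1/19683.
By linearity: E[X] = Σ_H E[X_H] = 34459425 · p^{9} = 34459425 · 1/19683 = 425425/243.
Numerically: E[X] ≈ 1751.

E[X] = 34459425 · (1/3)^{9} = 425425/243 ≈ 1751.


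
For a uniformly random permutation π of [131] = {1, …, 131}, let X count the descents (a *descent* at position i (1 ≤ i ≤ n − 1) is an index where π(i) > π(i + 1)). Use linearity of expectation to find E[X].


Write X = Σ X_I over i = 1, …, 130, with X_I the indicator of one descent.
There are 130 indicators.
For each fixed i, the pair (π(i), π(i+1)) is a uniformly random ordered pair of distinct values from {1, …, 131}; by symmetry P[π(i) > π(i+1)] = 1/2.
By linearity: E[X] = 130 · (1/2) = (131 − 1) · (1/2) = 65 ≈ 65.000000.

E[X] = 65 = 65.000000.


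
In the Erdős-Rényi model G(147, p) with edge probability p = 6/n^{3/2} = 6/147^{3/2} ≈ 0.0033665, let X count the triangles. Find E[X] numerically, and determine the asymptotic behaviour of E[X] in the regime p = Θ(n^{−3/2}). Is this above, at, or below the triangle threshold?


Number of potential triangles: C(147, 3) = 518665.
Each occurs with probability p³ ≈ (0.0033665)³ ≈ 3.8152741e-08.
By linearity: E[X] = C(147, 3)·p³ ≈ 518665 · 3.8152741e-08 ≈ 0.01979.
Since α = 3/2 > 1, p = c/n^{3/2} = o(1/n) is below the triangle threshold p ~ 1/n. Asymptotically E[X] ~ (c³/6)·n^{3(1−α)} = (6³/6)·n^{-1.5} → 0, so by Markov's inequality G has no triangles w.h.p.

E[X] ≈ 0.01979; in regime p = Θ(1/n^{3/2}) E[X] tends to 0 (below the triangle threshold p ~ 1/n).


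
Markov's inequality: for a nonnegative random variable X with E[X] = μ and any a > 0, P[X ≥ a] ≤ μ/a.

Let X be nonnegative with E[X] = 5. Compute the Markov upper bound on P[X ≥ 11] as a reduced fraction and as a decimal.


μ = E[X] = 5, a = 11.
Markov: P[X ≥ 11] ≤ μ/a = (5)/11 = 5/11.
Numerically: ≈ 0.45455.
(Since a = 11 > μ = 5.00000, the bound 5/11 is < 1 and informative.)

P[X ≥ 11] ≤ 5/11 ≈ 0.45455.


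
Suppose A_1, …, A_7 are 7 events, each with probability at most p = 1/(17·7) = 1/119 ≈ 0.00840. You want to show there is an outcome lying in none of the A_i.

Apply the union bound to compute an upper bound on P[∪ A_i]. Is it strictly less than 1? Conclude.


Union bound: P[∪_{i=1}^{7} A_i] ≤ Σ_i P[A_i] ≤ 7·p = 7·(1/119) = 1/17.
Numerically: 1/17 ≈ 0.05882.
Is 1/17 < 1? YES.
Since P[∪ A_i] ≤ 1/17 < 1, the complement has P[∩ A_i^c] ≥ 1 − 1/17 = 16/17 > 0, so some outcome avoids every A_i.

7·p = 1/17 ≈ 0.05882; existence CERTIFIED by the union bound.


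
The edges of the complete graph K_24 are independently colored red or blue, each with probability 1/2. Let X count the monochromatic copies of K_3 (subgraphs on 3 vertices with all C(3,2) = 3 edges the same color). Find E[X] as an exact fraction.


Let X = Σ_S X_S over the C(24, 3) = 2024 subsets S of size 3, where X_S = 1 if the K_3 on S is monochromatic.
For a fixed S, the K_3 on S has C(3, 2) = 3 edges. P[all 3 edges red] = (1/2)^3, and likewise for blue, so P[monochromatic] = 2·(1/2)^3 = 2^{1 − 3} = 1/4.
By linearity of expectation: E[X] = C(24, 3) · 2^{1 − 3} = 2024 · 1/4 = 506.
Numerically: E[X] ≈ 506.0000.

E[X] = C(24,3)·2^(1−C(3,2)) = 506 ≈ 506.0000.


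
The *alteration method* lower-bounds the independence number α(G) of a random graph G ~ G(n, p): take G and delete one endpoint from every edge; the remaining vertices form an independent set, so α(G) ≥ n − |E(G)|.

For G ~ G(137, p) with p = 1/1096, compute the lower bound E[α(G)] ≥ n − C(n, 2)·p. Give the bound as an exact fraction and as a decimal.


E[|E(G)|] = C(137, 2)·p = 9316 · (1/1096) = 17/2.
E[α(G)] ≥ n − E[|E(G)|] = 137 − 17/2 = 257/2.
Numerically: ≈ 128.50000.
(This is only a lower bound; the true E[α(G)] may be larger.)

E[α(G)] ≥ 257/2 ≈ 128.50000.


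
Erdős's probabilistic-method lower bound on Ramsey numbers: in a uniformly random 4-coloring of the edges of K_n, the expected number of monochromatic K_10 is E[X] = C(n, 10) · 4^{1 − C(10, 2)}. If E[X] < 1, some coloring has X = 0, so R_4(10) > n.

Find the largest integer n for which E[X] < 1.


We need C(n, 10) · 4^{1 − 45} < 1, i.e. C(n, 10) < 4^{45 − 1} = 309485009821345068724781056.
Check values of n near the boundary:
  n = 2020: C(2020, 10) = 304832018578739931133653656; 304832018578739931133653656 < 309485009821345068724781056? YES
  n = 2021: C(2021, 10) = 306347841644770462864800616; 306347841644770462864800616 < 309485009821345068724781056? YES
  n = 2022: C(2022, 10) = 307870445231474093395937796; 307870445231474093395937796 < 309485009821345068724781056? YES
  n = 2023: C(2023, 10) = 309399856285778485315440716; 309399856285778485315440716 < 309485009821345068724781056? YES
  n = 2024: C(2024, 10) = 310936101848269937576192656; 310936101848269937576192656 < 309485009821345068724781056? NO
The largest n with C(n, 10) < 309485009821345068724781056 is n = 2023 (where E[X] = 77349964071444621328860179/77371252455336267181195264 ≈ 0.9997249). Hence R_4(10) > 2023, i.e. R_4(10) ≥ 2024.

Largest n = 2023; hence R_4(10) > 2023.


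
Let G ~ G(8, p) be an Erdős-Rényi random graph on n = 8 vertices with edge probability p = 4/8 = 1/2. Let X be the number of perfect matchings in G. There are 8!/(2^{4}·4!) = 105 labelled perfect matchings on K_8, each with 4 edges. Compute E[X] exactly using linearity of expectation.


K_8 has 8!/(2^{4}·4!) = 105 labelled perfect matchings.
For each such perfect matching H, let X_H = 1 if all 4 edges of H are present in G. Then P[X_H = 1] = p^{4} = (1/2)^{4} = 1/16.
Summing the indicators: E[X] = Σ_H E[X_H] = 105 · p^{4} = 105 · 1/16 = 105/16.
Numerically: E[X] ≈ 6.5625.

E[X] = 105 · (1/2)^{4} = 105/16 ≈ 6.5625.


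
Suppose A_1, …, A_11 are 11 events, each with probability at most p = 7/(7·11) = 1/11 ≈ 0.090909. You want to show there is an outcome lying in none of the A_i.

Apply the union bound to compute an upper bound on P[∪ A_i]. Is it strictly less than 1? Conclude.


Union bound: P[∪_{i=1}^{11} A_i] ≤ Σ_i P[A_i] ≤ 11·p = 11·(1/11) = 1.
Numerically: 1 ≈ 1.000000.
Is 1 < 1? NO.
Since the bound 1 is ≥ 1, the union bound is uninformative here; it does NOT by itself certify existence.

11·p = 1 ≈ 1.000000; existence NOT certified by the union bound.


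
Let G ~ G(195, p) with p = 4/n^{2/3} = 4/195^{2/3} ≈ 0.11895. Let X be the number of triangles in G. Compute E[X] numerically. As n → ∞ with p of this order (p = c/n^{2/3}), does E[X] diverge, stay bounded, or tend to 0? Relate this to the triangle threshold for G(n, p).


Number of potential triangles: C(195, 3) = 1216865.
Each occurs with probability p³ ≈ (0.11895)³ ≈ 1.6831032e-03.
By linearity: E[X] = C(195, 3)·p³ ≈ 1216865 · 1.6831032e-03 ≈ 2048.10940.
Since α = 2/3 < 1, p = c/n^{2/3} ≫ 1/n is above the triangle threshold p ~ 1/n. Asymptotically E[X] ~ (c³/6)·n^{3(1−α)} = (4³/6)·n^{1} → ∞; triangles are abundant w.h.p.

E[X] ≈ 2048.10940; in regime p = Θ(1/n^{2/3}) E[X] diverges (above the triangle threshold p ~ 1/n).


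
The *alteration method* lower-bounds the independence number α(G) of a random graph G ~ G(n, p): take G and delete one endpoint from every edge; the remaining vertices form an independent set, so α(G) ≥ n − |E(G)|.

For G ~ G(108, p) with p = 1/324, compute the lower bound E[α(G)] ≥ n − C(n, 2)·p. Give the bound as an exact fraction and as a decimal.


E[|E(G)|] = C(108, 2)·p = 5778 · (1/324) = 107/6.
E[α(G)] ≥ n − E[|E(G)|] = 108 − 107/6 = 541/6.
Numerically: ≈ 90.16667.
(This is only a lower bound; the true E[α(G)] may be larger.)

E[α(G)] ≥ 541/6 ≈ 90.16667.


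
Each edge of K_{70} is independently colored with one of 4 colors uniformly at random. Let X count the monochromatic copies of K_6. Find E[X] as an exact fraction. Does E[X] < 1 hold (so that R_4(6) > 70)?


E[X] = C(70, 6) · 4^{1 − 15} = 131115985 · 4^{−14} = 131115985/268435456.
As a reduced fraction: E[X] = 131115985/268435456 ≈ 0.488445.
Is E[X] < 1? YES.
Since E[X] < 1, there exists a 4-coloring of K_{70} with no monochromatic K_6; hence R_4(6) > 70.

E[X] = 131115985/268435456 ≈ 0.488445; E[X] < 1, so R_4(6) > 70.


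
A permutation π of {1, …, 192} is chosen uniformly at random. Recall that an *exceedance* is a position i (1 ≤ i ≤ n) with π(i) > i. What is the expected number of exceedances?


Write X = Σ_{i=1}^{192} X_i, where X_i = 1_{π(i) > i}.
For each fixed i, π(i) is uniform over {1, …, 192} (marginal of a uniform permutation), so P[π(i) > i] = (n − i)/n. Summing: Σ_{i=1}^{192} (n − i)/n = (0 + 1 + … + 191)/192 = 192(192 − 1)/(2·192) = (192 − 1)/2.
Hence E[X] = Σ_{i=1}^{192} (192 − i)/192 = 191/2 ≈ 95.50000.

E[X] = 191/2 = 95.50000.


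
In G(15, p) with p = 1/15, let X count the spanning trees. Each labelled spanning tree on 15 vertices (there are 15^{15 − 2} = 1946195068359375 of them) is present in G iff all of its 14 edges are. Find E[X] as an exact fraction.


K_15 has 15^{15 − 2} = 1946195068359375 labelled spanning trees.
For each such spanning tree H, let X_H = 1 if all 14 edges of H are present in G. Then P[X_H = 1] = p^{14} = (1/15)^{14} = 1/29192926025390625.
By linearity of expectation: E[X] = Σ_H E[X_H] = 1946195068359375 · p^{14} = 1946195068359375 · 1/29192926025390625 = 1/15.
Numerically: E[X] ≈ 0.06667.

E[X] = 1946195068359375 · (1/15)^{14} = 1/15 ≈ 0.06667.


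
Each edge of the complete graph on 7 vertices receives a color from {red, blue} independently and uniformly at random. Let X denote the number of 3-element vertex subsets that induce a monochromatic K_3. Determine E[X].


Let X = Σ_S X_S over the C(7, 3) = 35 subsets S of size 3, where X_S = 1 if the K_3 on S is monochromatic.
For a fixed S, the K_3 on S has C(3, 2) = 3 edges. P[all 3 edges red] = (1/2)^3, and likewise for blue, so P[monochromatic] = 2·(1/2)^3 = 2^{1 − 3} = 1/4.
Summing: E[X] = C(7, 3) · 2^{1 − 3} = 35 · 1/4 = 35/4.
Numerically: E[X] ≈ 8.750000.

E[X] = C(7,3)·2^(1−C(3,2)) = 35/4 ≈ 8.750000.


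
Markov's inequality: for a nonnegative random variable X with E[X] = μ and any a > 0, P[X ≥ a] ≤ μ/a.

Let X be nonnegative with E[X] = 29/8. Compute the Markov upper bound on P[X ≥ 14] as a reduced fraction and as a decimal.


μ = E[X] = 29/8, a = 14.
Markov: P[X ≥ 14] ≤ μ/a = (29/8)/14 = 29/112.
Numerically: ≈ 0.2589.
(Since a = 14 > μ = 3.6250, the bound 29/112 is < 1 and informative.)

P[X ≥ 14] ≤ 29/112 ≈ 0.2589.
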